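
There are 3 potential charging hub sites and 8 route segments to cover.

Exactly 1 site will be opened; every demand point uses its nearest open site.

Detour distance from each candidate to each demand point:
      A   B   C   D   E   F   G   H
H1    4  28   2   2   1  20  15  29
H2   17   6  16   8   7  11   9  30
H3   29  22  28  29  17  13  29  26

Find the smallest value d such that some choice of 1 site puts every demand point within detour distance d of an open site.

Open {H1}.
  Farthest demand point is H at detour distance 29 (to H1); all others are ≤ 29.
With {H3} the worst case is 29.
With {H2} the worst case is 30.
No size-1 selection achieves below 29.

29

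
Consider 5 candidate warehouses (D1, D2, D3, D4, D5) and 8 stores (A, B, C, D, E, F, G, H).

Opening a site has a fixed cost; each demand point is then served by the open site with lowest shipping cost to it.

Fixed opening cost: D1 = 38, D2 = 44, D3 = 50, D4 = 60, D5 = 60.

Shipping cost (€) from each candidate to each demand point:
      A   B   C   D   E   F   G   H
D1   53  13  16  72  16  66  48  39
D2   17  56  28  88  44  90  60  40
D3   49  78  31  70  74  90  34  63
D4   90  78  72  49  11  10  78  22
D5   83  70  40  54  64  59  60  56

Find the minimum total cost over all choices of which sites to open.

Open {D1, D4}: assign each demand point to its cheapest open site.
  A→D1 53, B→D1 13, C→D1 16, D→D4 49, E→D4 11, F→D4 10, G→D1 48, H→D4 22
  shipping cost 222, fixed 98 → total 320.
Compare {D1, D2, D4}: shipping cost 186 + fixed 142 = 328.
Compare {D1, D3, D4}: shipping cost 204 + fixed 148 = 352.
Compare {D2, D4}: shipping cost 253 + fixed 104 = 357.
All other subsets cost ≥ 328. Minimum total cost: 320.

320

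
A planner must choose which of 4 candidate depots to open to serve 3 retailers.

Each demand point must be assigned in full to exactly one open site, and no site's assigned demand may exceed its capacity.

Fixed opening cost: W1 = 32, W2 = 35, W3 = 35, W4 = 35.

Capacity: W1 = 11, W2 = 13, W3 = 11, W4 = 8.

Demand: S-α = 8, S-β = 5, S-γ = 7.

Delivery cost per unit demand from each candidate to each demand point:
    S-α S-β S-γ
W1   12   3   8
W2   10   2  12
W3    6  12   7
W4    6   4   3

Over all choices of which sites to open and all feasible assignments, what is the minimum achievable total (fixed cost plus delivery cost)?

Open {W2, W4}; cheapest assignment that respects the capacities:
  W2 (cap 13, load 13): S-α, S-β — cost 8×10 + 5×2 = 90
  W4 (cap 8, load 7): S-γ — cost 7×3 = 21
  Shipping 111, fixed 70 → total 181.
  Any other capacity-feasible assignment to {W2, W4} ships for at least 111.
Compare {W2, W3, W4}: its best feasible assignment gives total 184.
Compare {W1, W3, W4}: its best feasible assignment gives total 186.
Every other set of open sites that can feasibly serve all demand totals ≥ 184 even under its best assignment. Minimum: 181.

181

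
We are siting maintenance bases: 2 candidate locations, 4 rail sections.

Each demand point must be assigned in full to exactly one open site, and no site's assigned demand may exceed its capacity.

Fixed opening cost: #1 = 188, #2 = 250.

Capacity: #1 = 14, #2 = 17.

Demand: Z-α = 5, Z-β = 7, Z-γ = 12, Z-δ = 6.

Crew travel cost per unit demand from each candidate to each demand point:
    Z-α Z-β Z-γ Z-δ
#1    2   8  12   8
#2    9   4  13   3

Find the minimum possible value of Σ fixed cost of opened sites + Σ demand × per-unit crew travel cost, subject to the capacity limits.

Open {#1, #2}; cheapest assignment that respects the capacities:
  #1 (cap 14, load 13): Z-β, Z-δ — cost 7×8 + 6×8 = 104
  #2 (cap 17, load 17): Z-α, Z-γ — cost 5×9 + 12×13 = 201
  Shipping 305, fixed 438 → total 743.
  Any other capacity-feasible assignment to {#1, #2} ships for at least 305.
Total demand is 30 and no other set of sites has combined capacity ≥ 30, so {#1, #2} is the only feasible choice of open sites. Minimum: 743.

743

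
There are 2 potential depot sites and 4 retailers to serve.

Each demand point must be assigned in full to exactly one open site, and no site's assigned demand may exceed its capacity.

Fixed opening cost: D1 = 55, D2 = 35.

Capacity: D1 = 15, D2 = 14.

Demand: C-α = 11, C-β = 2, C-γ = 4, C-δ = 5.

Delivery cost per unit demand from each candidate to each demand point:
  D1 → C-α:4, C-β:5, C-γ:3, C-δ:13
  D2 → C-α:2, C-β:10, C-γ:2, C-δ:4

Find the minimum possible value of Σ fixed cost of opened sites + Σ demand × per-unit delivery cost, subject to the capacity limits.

Open {D1, D2}; cheapest assignment that respects the capacities:
  D1 (cap 15, load 13): C-α, C-β — cost 11×4 + 2×5 = 54
  D2 (cap 14, load 9): C-γ, C-δ — cost 4×2 + 5×4 = 28
  Shipping 82, fixed 90 → total 172.
  Any other capacity-feasible assignment to {D1, D2} ships for at least 82.
Total demand is 22 and no other set of sites has combined capacity ≥ 22, so {D1, D2} is the only feasible choice of open sites. Minimum: 172.

172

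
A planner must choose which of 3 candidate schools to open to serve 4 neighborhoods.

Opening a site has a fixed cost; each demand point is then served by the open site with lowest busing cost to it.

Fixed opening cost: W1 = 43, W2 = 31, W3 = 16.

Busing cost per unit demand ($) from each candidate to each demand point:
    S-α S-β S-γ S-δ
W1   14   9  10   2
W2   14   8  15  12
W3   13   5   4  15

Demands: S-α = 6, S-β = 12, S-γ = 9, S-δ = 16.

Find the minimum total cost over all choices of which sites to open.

265

Open {W1, W3}: assign each demand point to its cheapest open site.
  S-α→W3 6×13=78, S-β→W3 12×5=60, S-γ→W3 9×4=36, S-δ→W1 16×2=32
  busing cost 206, fixed 59 → total 265.
Compare {W1, W2, W3}: busing cost 206 + fixed 90 = 296.
Compare {W1}: busing cost 314 + fixed 43 = 357.
Compare {W1, W2}: busing cost 302 + fixed 74 = 376.
All other subsets cost ≥ 296. Minimum total cost: 265.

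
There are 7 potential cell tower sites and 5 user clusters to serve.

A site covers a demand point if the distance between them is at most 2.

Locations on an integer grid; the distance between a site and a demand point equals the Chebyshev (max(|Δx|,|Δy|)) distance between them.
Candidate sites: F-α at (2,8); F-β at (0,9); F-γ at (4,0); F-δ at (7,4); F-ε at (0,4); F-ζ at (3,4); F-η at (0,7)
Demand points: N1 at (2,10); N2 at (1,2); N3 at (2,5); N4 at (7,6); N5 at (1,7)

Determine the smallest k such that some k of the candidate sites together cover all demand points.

3

Coverage sets (demand points within 2 of each site):
  F-α: {N1, N5}
  F-β: {N1, N5}
  F-γ: {}
  F-δ: {N4}
  F-ε: {N2, N3}
  F-ζ: {N2, N3}
  F-η: {N3, N5}
No 2 sites suffice: every size-2 union leaves at least one demand point uncovered.
But {F-α, F-δ, F-ε} covers everything, so the minimum is 3.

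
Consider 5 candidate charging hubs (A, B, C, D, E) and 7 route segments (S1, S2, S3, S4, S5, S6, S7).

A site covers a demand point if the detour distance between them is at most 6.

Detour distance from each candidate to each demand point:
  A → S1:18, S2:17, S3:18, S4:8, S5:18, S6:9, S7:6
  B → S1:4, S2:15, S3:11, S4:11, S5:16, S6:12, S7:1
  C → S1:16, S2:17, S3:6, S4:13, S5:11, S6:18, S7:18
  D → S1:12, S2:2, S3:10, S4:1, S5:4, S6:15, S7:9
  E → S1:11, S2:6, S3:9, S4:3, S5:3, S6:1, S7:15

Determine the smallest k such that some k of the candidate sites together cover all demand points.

Coverage sets (demand points within 6 of each site):
  A: {S7}
  B: {S1, S7}
  C: {S3}
  D: {S2, S4, S5}
  E: {S2, S4, S5, S6}
No 2 sites suffice: every size-2 union leaves at least one demand point uncovered.
But {B, C, E} covers everything, so the minimum is 3.

3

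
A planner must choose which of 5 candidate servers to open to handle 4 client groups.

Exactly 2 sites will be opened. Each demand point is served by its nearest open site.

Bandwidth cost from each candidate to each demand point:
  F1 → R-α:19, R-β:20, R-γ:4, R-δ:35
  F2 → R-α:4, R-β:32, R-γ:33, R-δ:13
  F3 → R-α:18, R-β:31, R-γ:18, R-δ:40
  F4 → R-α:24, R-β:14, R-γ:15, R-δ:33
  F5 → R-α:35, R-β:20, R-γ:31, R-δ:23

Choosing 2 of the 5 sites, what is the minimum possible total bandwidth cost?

41

Open {F1, F2}.
  R-α→F2 4, R-β→F1 20, R-γ→F1 4, R-δ→F2 13  ⇒ total 41.
Compare {F2, F4}: total 46.
Compare {F1, F5}: total 66.
No size-2 selection does better; minimum is 41.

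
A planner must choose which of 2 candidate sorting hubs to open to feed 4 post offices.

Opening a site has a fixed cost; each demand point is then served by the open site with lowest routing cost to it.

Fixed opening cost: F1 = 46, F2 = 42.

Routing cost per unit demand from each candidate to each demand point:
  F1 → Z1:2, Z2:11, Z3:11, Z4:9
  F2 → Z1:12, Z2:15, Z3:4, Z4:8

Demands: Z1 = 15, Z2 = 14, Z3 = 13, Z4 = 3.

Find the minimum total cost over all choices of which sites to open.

348

Open {F1, F2}: assign each demand point to its cheapest open site.
  Z1→F1 15×2=30, Z2→F1 14×11=154, Z3→F2 13×4=52, Z4→F2 3×8=24
  routing cost 260, fixed 88 → total 348.
Compare {F1}: routing cost 354 + fixed 46 = 400.
Compare {F2}: routing cost 466 + fixed 42 = 508.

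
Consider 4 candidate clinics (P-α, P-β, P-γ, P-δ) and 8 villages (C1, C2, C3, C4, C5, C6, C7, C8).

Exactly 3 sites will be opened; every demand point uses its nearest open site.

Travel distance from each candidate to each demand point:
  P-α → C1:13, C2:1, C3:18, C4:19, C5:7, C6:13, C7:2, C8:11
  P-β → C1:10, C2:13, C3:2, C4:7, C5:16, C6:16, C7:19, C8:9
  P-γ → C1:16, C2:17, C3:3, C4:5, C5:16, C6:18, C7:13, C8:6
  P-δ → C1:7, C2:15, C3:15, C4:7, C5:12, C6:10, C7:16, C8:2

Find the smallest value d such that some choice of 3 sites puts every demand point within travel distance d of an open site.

Open {P-α, P-β, P-δ}.
  Farthest demand point is C6 at travel distance 10 (to P-δ); all others are ≤ 10.
With {P-α, P-γ, P-δ} the worst case is 10.
With {P-α, P-β, P-γ} the worst case is 13.
No size-3 selection achieves below 10.

10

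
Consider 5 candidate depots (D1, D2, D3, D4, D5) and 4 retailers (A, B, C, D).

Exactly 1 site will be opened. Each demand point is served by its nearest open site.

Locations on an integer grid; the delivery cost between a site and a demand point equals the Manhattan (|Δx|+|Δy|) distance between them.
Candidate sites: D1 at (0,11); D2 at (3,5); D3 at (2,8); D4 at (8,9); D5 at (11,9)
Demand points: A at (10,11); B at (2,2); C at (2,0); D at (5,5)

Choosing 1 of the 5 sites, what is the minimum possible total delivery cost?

Open {D2}.
  A→D2 13, B→D2 4, C→D2 6, D→D2 2  ⇒ total 25.
Compare {D3}: total 31.
Compare {D4}: total 39.
No size-1 selection does better; minimum is 25.

25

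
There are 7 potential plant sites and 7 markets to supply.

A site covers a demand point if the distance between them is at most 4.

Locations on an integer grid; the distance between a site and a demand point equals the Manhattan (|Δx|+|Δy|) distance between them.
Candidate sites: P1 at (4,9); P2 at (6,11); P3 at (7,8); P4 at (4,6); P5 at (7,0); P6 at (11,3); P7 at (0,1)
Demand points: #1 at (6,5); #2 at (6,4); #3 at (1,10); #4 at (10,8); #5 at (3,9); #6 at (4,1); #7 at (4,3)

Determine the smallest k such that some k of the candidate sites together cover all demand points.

4

Coverage sets (demand points within 4 of each site):
  P1: {#3, #5}
  P2: {}
  P3: {#1, #4}
  P4: {#1, #2, #5, #7}
  P5: {#6}
  P6: {}
  P7: {#6}
No 3 sites suffice: every size-3 union leaves at least one demand point uncovered.
But {P1, P3, P4, P5} covers everything, so the minimum is 4.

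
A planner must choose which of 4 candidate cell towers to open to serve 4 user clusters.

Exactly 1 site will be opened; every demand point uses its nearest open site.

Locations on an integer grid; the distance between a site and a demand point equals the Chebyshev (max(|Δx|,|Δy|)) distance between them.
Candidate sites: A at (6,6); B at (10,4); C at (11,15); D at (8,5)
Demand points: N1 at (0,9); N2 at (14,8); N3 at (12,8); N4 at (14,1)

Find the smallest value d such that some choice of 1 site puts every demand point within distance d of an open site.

Open {A}.
  Farthest demand point is N2 at distance 8 (to A); all others are ≤ 8.
With {D} the worst case is 8.
With {B} the worst case is 10.
No size-1 selection achieves below 8.

8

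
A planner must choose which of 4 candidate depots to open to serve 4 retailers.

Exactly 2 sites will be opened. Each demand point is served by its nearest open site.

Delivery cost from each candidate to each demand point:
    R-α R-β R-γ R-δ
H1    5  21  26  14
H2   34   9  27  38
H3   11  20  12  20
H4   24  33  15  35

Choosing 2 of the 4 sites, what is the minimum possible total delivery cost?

Open {H1, H3}.
  R-α→H1 5, R-β→H3 20, R-γ→H3 12, R-δ→H1 14  ⇒ total 51.
Compare {H2, H3}: total 52.
Compare {H1, H2}: total 54.
No size-2 selection does better; minimum is 51.

51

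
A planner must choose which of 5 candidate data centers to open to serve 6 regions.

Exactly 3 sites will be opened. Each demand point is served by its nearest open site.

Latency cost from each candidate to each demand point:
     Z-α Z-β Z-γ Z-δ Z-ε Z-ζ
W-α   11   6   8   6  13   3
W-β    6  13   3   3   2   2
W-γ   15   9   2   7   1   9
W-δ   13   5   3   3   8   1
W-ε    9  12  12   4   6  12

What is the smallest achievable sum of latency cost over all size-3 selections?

18

Open {W-β, W-γ, W-δ}.
  Z-α→W-β 6, Z-β→W-δ 5, Z-γ→W-γ 2, Z-δ→W-β 3, Z-ε→W-γ 1, Z-ζ→W-δ 1  ⇒ total 18.
Compare {W-α, W-β, W-γ}: total 20.
Compare {W-α, W-β, W-δ}: total 20.
No size-3 selection does better; minimum is 18.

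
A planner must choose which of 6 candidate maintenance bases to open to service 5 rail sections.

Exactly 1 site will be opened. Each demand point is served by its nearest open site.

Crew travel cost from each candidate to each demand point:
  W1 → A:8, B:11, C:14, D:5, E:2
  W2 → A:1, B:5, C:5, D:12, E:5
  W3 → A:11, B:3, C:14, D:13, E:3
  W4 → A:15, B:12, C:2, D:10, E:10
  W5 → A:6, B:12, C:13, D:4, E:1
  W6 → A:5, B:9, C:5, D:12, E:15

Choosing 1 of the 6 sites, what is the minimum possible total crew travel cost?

28

Open {W2}.
  A→W2 1, B→W2 5, C→W2 5, D→W2 12, E→W2 5  ⇒ total 28.
Compare {W5}: total 36.
Compare {W1}: total 40.
No size-1 selection does better; minimum is 28.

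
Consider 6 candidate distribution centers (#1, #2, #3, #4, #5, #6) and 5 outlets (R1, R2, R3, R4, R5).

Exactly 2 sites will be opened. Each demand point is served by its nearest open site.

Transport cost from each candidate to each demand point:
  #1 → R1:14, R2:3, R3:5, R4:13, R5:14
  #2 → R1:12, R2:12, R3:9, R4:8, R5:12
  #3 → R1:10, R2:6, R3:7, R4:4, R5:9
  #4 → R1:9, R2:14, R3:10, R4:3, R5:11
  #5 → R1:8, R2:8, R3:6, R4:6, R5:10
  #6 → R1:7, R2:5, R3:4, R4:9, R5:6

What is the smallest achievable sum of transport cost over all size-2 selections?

25

Open {#4, #6}.
  R1→#6 7, R2→#6 5, R3→#6 4, R4→#4 3, R5→#6 6  ⇒ total 25.
Compare {#3, #6}: total 26.
Compare {#5, #6}: total 28.
No size-2 selection does better; minimum is 25.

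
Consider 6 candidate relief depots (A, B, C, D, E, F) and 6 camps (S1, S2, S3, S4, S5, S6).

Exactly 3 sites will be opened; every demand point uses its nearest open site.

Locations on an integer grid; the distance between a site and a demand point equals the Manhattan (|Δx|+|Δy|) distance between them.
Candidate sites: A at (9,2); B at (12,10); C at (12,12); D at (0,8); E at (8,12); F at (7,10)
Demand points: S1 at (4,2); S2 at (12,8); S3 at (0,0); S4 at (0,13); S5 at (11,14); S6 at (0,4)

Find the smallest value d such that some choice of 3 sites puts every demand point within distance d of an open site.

8

Open {A, B, D}.
  Farthest demand point is S3 at distance 8 (to D); all others are ≤ 8.
With {A, C, D} the worst case is 8.
With {A, D, E} the worst case is 8.
No size-3 selection achieves below 8.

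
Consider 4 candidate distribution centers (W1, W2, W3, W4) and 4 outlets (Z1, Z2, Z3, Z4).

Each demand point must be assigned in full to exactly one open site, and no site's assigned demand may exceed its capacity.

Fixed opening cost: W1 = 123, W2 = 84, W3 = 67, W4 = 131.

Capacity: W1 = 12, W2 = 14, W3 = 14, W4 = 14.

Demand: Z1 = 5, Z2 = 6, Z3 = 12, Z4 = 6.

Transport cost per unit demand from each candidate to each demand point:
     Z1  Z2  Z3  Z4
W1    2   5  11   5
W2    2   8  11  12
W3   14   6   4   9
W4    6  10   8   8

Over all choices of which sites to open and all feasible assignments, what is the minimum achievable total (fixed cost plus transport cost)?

Open {W1, W2, W3}; cheapest assignment that respects the capacities:
  W1 (cap 12, load 12): Z2, Z4 — cost 6×5 + 6×5 = 60
  W2 (cap 14, load 5): Z1 — cost 5×2 = 10
  W3 (cap 14, load 12): Z3 — cost 12×4 = 48
  Shipping 118, fixed 274 → total 392.
  Any other capacity-feasible assignment to {W1, W2, W3} ships for at least 118.
Compare {W2, W3, W4}: its best feasible assignment gives total 436.
Compare {W1, W3, W4}: its best feasible assignment gives total 457.
Every other set of open sites that can feasibly serve all demand totals ≥ 436 even under its best assignment. Minimum: 392.

392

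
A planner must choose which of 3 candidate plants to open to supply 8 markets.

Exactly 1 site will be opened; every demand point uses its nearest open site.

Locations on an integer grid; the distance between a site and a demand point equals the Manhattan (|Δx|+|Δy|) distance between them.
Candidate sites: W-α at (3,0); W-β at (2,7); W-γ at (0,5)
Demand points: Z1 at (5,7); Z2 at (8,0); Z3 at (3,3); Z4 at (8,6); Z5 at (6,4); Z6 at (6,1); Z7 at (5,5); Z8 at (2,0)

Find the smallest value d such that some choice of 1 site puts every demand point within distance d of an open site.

11

Open {W-α}.
  Farthest demand point is Z4 at distance 11 (to W-α); all others are ≤ 11.
With {W-β} the worst case is 13.
With {W-γ} the worst case is 13.
No size-1 selection achieves below 11.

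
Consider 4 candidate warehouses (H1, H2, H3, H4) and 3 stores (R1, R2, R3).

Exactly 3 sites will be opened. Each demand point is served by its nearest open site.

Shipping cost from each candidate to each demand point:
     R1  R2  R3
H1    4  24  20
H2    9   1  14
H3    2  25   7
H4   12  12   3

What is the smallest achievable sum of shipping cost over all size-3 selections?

Open {H2, H3, H4}.
  R1→H3 2, R2→H2 1, R3→H4 3  ⇒ total 6.
Compare {H1, H2, H4}: total 8.
Compare {H1, H2, H3}: total 10.
No size-3 selection does better; minimum is 6.

6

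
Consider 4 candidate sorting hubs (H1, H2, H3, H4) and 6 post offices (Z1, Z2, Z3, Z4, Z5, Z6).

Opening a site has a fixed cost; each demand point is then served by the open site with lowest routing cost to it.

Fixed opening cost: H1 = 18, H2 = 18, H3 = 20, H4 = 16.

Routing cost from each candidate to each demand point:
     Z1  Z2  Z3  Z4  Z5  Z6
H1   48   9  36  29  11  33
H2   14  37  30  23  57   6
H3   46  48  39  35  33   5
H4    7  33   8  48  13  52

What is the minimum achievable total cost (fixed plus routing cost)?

116

Open {H1, H2, H4}: assign each demand point to its cheapest open site.
  Z1→H4 7, Z2→H1 9, Z3→H4 8, Z4→H2 23, Z5→H1 11, Z6→H2 6
  routing cost 64, fixed 52 → total 116.
Compare {H1, H3, H4}: routing cost 69 + fixed 54 = 123.
Compare {H2, H4}: routing cost 90 + fixed 34 = 124.
Compare {H1, H2}: routing cost 93 + fixed 36 = 129.
All other subsets cost ≥ 123. Minimum total cost: 116.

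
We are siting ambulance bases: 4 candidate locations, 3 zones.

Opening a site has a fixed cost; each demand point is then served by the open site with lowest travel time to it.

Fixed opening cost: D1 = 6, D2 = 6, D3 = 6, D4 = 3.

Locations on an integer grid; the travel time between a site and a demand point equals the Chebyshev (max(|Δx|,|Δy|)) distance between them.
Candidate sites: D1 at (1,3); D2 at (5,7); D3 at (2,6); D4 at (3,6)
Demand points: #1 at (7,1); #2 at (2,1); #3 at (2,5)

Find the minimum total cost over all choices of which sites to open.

14

Open {D4}: assign each demand point to its cheapest open site.
  #1→D4 5, #2→D4 5, #3→D4 1
  travel time 11, fixed 3 → total 14.
Compare {D1}: travel time 10 + fixed 6 = 16.
Compare {D3}: travel time 11 + fixed 6 = 17.
Compare {D1, D4}: travel time 8 + fixed 9 = 17.
All other subsets cost ≥ 16. Minimum total cost: 14.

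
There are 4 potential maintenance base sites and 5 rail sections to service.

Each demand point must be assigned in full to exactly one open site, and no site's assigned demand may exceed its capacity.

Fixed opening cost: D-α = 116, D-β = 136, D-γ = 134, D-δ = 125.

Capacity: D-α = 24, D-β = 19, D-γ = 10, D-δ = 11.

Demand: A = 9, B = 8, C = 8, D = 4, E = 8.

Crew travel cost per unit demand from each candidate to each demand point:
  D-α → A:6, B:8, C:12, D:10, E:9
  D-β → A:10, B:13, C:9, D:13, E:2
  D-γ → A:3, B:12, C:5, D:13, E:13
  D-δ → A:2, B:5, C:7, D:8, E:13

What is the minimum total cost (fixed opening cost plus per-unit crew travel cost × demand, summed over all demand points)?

498

Open {D-α, D-β}; cheapest assignment that respects the capacities:
  D-α (cap 24, load 21): A, B, D — cost 9×6 + 8×8 + 4×10 = 158
  D-β (cap 19, load 16): C, E — cost 8×9 + 8×2 = 88
  Shipping 246, fixed 252 → total 498.
  Any other capacity-feasible assignment to {D-α, D-β} ships for at least 246.
Compare {D-α, D-β, D-δ}: its best feasible assignment gives total 587.
Compare {D-α, D-β, D-γ}: its best feasible assignment gives total 600.
Every other set of open sites that can feasibly serve all demand totals ≥ 587 even under its best assignment. Minimum: 498.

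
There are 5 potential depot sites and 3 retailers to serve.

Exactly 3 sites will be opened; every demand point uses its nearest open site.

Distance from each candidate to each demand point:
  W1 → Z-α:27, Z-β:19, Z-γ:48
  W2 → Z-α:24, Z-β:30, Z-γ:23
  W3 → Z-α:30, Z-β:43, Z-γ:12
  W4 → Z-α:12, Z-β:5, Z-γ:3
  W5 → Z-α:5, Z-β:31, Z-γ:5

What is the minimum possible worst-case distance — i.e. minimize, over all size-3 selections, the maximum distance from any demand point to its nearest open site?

5

Open {W1, W4, W5}.
  Farthest demand point is Z-α at distance 5 (to W5); all others are ≤ 5.
With {W2, W4, W5} the worst case is 5.
With {W3, W4, W5} the worst case is 5.
No size-3 selection achieves below 5.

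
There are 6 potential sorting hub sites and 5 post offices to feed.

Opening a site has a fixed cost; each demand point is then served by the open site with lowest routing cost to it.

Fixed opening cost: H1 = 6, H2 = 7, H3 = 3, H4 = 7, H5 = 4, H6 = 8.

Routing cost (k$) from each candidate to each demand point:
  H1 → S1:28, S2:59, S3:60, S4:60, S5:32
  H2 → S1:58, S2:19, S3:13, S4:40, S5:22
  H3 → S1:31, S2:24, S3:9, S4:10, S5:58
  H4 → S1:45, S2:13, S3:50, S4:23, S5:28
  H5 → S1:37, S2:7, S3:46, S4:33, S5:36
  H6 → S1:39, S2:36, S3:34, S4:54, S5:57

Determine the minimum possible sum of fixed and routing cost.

Open {H2, H3, H5}: assign each demand point to its cheapest open site.
  S1→H3 31, S2→H5 7, S3→H3 9, S4→H3 10, S5→H2 22
  routing cost 79, fixed 14 → total 93.
Compare {H1, H2, H3, H5}: routing cost 76 + fixed 20 = 96.
Compare {H1, H3, H5}: routing cost 86 + fixed 13 = 99.
Compare {H3, H4, H5}: routing cost 85 + fixed 14 = 99.
All other subsets cost ≥ 96. Minimum total cost: 93.

93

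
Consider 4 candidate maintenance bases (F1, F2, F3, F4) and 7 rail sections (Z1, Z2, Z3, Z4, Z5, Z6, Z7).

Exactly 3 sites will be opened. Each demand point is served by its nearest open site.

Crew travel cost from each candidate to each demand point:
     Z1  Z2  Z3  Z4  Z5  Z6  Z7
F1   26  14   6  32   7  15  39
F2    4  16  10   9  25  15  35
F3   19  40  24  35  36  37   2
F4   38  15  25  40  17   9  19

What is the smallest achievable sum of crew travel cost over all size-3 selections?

Open {F1, F2, F3}.
  Z1→F2 4, Z2→F1 14, Z3→F1 6, Z4→F2 9, Z5→F1 7, Z6→F1 15, Z7→F3 2  ⇒ total 57.
Compare {F2, F3, F4}: total 66.
Compare {F1, F2, F4}: total 68.
No size-3 selection does better; minimum is 57.

57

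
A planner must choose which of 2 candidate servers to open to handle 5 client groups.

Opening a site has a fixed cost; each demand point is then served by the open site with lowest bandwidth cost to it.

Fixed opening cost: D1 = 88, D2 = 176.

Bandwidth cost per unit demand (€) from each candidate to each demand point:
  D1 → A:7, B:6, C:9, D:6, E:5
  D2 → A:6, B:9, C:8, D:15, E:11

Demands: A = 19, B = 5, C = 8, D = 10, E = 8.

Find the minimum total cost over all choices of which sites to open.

423

Open {D1}: assign each demand point to its cheapest open site.
  A→D1 19×7=133, B→D1 5×6=30, C→D1 8×9=72, D→D1 10×6=60, E→D1 8×5=40
  bandwidth cost 335, fixed 88 → total 423.
Compare {D1, D2}: bandwidth cost 308 + fixed 264 = 572.
Compare {D2}: bandwidth cost 461 + fixed 176 = 637.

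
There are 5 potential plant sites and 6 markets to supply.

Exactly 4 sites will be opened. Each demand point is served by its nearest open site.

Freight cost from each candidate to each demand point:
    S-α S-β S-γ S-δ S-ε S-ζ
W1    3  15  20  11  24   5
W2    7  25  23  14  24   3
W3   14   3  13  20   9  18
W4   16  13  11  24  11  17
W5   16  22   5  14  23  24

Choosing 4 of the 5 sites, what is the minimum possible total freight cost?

Open {W1, W2, W3, W5}.
  S-α→W1 3, S-β→W3 3, S-γ→W5 5, S-δ→W1 11, S-ε→W3 9, S-ζ→W2 3  ⇒ total 34.
Compare {W1, W3, W4, W5}: total 36.
Compare {W1, W2, W3, W4}: total 40.
No size-4 selection does better; minimum is 34.

34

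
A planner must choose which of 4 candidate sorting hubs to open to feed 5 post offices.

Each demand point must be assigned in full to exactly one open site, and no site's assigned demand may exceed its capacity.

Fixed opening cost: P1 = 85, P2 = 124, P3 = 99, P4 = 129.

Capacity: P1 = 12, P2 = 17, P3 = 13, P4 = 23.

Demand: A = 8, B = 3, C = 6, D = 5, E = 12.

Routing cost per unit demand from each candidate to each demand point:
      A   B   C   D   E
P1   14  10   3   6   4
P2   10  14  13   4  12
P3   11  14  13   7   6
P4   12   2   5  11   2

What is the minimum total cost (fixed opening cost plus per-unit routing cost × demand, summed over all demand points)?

Open {P1, P4}; cheapest assignment that respects the capacities:
  P1 (cap 12, load 11): C, D — cost 6×3 + 5×6 = 48
  P4 (cap 23, load 23): A, B, E — cost 8×12 + 3×2 + 12×2 = 126
  Shipping 174, fixed 214 → total 388.
  Any other capacity-feasible assignment to {P1, P4} ships for at least 174.
Compare {P3, P4}: its best feasible assignment gives total 411.
Compare {P2, P4}: its best feasible assignment gives total 413.
Every other set of open sites that can feasibly serve all demand totals ≥ 411 even under its best assignment. Minimum: 388.

388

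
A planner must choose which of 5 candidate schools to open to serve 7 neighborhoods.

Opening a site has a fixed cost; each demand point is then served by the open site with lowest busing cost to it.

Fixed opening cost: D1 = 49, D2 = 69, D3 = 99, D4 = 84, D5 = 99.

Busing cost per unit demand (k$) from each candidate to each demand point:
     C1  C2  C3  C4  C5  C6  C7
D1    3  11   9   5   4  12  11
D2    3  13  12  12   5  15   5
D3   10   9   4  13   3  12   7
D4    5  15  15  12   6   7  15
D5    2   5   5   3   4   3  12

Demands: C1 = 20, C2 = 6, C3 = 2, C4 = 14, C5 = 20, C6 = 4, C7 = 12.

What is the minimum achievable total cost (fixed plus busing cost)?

442

Open {D2, D5}: assign each demand point to its cheapest open site.
  C1→D5 20×2=40, C2→D5 6×5=30, C3→D5 2×5=10, C4→D5 14×3=42, C5→D5 20×4=80, C6→D5 4×3=12, C7→D2 12×5=60
  busing cost 274, fixed 168 → total 442.
Compare {D5}: busing cost 358 + fixed 99 = 457.
Compare {D3, D5}: busing cost 276 + fixed 198 = 474.
Compare {D1, D2, D5}: busing cost 274 + fixed 217 = 491.
All other subsets cost ≥ 457. Minimum total cost: 442.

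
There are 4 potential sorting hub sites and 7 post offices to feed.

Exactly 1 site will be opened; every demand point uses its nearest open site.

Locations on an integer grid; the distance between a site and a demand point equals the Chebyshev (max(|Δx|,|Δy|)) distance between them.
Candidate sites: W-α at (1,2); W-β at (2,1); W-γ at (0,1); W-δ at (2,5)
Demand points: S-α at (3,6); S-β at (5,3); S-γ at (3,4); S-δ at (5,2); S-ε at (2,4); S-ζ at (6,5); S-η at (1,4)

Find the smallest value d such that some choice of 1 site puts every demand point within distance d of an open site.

4

Open {W-δ}.
  Farthest demand point is S-ζ at distance 4 (to W-δ); all others are ≤ 4.
With {W-α} the worst case is 5.
With {W-β} the worst case is 5.
No size-1 selection achieves below 4.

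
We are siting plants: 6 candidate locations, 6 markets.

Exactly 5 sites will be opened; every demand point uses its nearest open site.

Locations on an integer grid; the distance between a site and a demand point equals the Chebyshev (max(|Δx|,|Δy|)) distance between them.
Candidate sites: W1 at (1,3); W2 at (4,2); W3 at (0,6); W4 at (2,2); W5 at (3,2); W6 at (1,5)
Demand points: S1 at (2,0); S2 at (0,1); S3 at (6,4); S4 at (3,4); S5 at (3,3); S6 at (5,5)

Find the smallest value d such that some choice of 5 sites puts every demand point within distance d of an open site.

3

Open {W1, W2, W3, W4, W5}.
  Farthest demand point is S6 at distance 3 (to W2); all others are ≤ 3.
With {W1, W2, W3, W4, W6} the worst case is 3.
With {W1, W2, W3, W5, W6} the worst case is 3.
No size-5 selection achieves below 3.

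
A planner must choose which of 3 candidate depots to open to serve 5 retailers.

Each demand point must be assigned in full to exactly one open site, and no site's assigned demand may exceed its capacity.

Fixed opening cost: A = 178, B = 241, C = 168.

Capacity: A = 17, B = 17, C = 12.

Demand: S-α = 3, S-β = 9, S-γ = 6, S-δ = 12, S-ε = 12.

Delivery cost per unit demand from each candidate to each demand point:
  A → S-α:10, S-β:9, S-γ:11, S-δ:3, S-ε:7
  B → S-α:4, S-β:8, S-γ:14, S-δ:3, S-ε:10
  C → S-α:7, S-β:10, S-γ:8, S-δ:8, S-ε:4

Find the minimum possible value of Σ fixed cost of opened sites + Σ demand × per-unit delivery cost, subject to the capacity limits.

Open {A, B, C}; cheapest assignment that respects the capacities:
  A (cap 17, load 15): S-β, S-γ — cost 9×9 + 6×11 = 147
  B (cap 17, load 15): S-α, S-δ — cost 3×4 + 12×3 = 48
  C (cap 12, load 12): S-ε — cost 12×4 = 48
  Shipping 243, fixed 587 → total 830.
  Any other capacity-feasible assignment to {A, B, C} ships for at least 243.
Total demand is 42 and no other set of sites has combined capacity ≥ 42, so {A, B, C} is the only feasible choice of open sites. Minimum: 830.

830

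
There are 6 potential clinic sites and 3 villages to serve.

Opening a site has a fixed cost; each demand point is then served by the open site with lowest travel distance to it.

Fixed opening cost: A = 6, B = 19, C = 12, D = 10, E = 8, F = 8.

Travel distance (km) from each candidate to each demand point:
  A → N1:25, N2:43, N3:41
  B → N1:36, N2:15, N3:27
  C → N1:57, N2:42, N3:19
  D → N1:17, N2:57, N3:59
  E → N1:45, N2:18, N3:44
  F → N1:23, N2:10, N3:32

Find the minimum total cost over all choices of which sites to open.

72

Open {C, F}: assign each demand point to its cheapest open site.
  N1→F 23, N2→F 10, N3→C 19
  travel distance 52, fixed 20 → total 72.
Compare {F}: travel distance 65 + fixed 8 = 73.
Compare {C, D, F}: travel distance 46 + fixed 30 = 76.
Compare {D, F}: travel distance 59 + fixed 18 = 77.
All other subsets cost ≥ 73. Minimum total cost: 72.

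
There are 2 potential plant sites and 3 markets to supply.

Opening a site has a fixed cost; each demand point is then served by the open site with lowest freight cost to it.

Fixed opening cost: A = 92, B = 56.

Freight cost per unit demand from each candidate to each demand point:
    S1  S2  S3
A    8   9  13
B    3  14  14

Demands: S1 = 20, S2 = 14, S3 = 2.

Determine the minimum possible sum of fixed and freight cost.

Open {B}: assign each demand point to its cheapest open site.
  S1→B 20×3=60, S2→B 14×14=196, S3→B 2×14=28
  freight cost 284, fixed 56 → total 340.
Compare {A, B}: freight cost 212 + fixed 148 = 360.
Compare {A}: freight cost 312 + fixed 92 = 404.

340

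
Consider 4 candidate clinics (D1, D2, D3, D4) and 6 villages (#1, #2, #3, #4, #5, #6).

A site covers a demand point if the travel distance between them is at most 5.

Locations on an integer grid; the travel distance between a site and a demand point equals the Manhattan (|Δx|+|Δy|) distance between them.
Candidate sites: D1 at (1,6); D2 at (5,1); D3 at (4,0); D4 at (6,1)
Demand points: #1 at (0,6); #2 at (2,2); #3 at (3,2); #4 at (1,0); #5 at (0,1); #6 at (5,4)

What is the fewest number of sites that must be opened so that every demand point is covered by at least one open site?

Coverage sets (demand points within 5 of each site):
  D1: {#1, #2}
  D2: {#2, #3, #4, #5, #6}
  D3: {#2, #3, #4, #5, #6}
  D4: {#2, #3, #6}
No single site covers all 6 demand points.
But {D1, D2} covers everything, so the minimum is 2.

2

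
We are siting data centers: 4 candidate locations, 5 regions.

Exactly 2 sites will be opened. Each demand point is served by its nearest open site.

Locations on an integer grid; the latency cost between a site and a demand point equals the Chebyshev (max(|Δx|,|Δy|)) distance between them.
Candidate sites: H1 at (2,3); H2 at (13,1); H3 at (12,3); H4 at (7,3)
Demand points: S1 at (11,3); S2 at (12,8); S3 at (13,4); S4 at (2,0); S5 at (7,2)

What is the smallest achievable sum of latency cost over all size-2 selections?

13

Open {H3, H4}.
  S1→H3 1, S2→H3 5, S3→H3 1, S4→H4 5, S5→H4 1  ⇒ total 13.
Compare {H1, H3}: total 15.
Compare {H2, H4}: total 16.
No size-2 selection does better; minimum is 13.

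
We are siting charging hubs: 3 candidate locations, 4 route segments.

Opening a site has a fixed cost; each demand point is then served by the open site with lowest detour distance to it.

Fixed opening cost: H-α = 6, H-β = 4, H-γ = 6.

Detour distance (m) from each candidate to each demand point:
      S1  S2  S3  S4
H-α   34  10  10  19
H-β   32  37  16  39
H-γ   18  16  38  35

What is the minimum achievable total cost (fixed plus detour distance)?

69

Open {H-α, H-γ}: assign each demand point to its cheapest open site.
  S1→H-γ 18, S2→H-α 10, S3→H-α 10, S4→H-α 19
  detour distance 57, fixed 12 → total 69.
Compare {H-α, H-β, H-γ}: detour distance 57 + fixed 16 = 73.
Compare {H-α}: detour distance 73 + fixed 6 = 79.
Compare {H-α, H-β}: detour distance 71 + fixed 10 = 81.
All other subsets cost ≥ 73. Minimum total cost: 69.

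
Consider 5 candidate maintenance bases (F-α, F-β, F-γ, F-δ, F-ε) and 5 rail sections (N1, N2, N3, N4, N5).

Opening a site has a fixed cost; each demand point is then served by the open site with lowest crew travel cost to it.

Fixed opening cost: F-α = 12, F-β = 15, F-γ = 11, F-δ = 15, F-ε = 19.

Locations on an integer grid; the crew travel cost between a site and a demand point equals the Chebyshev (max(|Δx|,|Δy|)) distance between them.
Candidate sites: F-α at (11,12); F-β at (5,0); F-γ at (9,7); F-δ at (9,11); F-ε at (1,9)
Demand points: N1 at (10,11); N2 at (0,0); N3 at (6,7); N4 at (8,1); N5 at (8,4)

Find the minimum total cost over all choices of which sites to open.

Open {F-γ}: assign each demand point to its cheapest open site.
  N1→F-γ 4, N2→F-γ 9, N3→F-γ 3, N4→F-γ 6, N5→F-γ 3
  crew travel cost 25, fixed 11 → total 36.
Compare {F-β, F-γ}: crew travel cost 18 + fixed 26 = 44.
Compare {F-β}: crew travel cost 30 + fixed 15 = 45.
Compare {F-α, F-β}: crew travel cost 18 + fixed 27 = 45.
All other subsets cost ≥ 44. Minimum total cost: 36.

36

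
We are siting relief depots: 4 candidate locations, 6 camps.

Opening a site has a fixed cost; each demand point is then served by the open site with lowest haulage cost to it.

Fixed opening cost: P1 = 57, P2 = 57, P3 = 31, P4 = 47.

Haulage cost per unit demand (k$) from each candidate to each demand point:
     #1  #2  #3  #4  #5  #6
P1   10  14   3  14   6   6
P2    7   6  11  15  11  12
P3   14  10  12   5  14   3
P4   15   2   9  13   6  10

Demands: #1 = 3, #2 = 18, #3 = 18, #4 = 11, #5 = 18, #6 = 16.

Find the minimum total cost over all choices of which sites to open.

Open {P1, P3, P4}: assign each demand point to its cheapest open site.
  #1→P1 3×10=30, #2→P4 18×2=36, #3→P1 18×3=54, #4→P3 11×5=55, #5→P1 18×6=108, #6→P3 16×3=48
  haulage cost 331, fixed 135 → total 466.
Compare {P1, P2, P3, P4}: haulage cost 322 + fixed 192 = 514.
Compare {P3, P4}: haulage cost 451 + fixed 78 = 529.
Compare {P1, P2, P3}: haulage cost 394 + fixed 145 = 539.
All other subsets cost ≥ 514. Minimum total cost: 466.

466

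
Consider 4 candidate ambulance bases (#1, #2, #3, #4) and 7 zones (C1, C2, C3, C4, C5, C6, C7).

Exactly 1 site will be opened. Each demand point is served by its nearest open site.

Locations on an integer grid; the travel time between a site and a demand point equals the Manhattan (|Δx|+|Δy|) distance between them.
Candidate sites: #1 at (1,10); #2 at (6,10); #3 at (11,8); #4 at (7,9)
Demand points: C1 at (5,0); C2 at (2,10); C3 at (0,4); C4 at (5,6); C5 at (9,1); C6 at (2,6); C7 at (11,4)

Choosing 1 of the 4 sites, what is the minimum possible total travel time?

61

Open {#4}.
  C1→#4 11, C2→#4 6, C3→#4 12, C4→#4 5, C5→#4 10, C6→#4 8, C7→#4 9  ⇒ total 61.
Compare {#2}: total 63.
Compare {#1}: total 68.
No size-1 selection does better; minimum is 61.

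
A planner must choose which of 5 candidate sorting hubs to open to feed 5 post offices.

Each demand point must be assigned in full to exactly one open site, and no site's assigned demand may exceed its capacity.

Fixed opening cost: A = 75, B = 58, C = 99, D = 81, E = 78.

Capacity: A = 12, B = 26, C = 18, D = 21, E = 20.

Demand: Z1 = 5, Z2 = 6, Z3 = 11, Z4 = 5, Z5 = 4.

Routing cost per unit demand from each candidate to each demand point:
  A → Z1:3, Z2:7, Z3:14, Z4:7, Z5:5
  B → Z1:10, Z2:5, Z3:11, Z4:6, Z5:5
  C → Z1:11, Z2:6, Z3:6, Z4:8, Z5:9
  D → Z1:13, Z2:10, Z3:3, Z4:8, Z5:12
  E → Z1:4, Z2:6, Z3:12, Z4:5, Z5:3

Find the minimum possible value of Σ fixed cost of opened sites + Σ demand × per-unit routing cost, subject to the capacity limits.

Open {D, E}; cheapest assignment that respects the capacities:
  D (cap 21, load 11): Z3 — cost 11×3 = 33
  E (cap 20, load 20): Z1, Z2, Z4, Z5 — cost 5×4 + 6×6 + 5×5 + 4×3 = 93
  Shipping 126, fixed 159 → total 285.
  Any other capacity-feasible assignment to {D, E} ships for at least 126.
Compare {B, D}: its best feasible assignment gives total 302.
Compare {A, D}: its best feasible assignment gives total 334.
Every other set of open sites that can feasibly serve all demand totals ≥ 302 even under its best assignment. Minimum: 285.

285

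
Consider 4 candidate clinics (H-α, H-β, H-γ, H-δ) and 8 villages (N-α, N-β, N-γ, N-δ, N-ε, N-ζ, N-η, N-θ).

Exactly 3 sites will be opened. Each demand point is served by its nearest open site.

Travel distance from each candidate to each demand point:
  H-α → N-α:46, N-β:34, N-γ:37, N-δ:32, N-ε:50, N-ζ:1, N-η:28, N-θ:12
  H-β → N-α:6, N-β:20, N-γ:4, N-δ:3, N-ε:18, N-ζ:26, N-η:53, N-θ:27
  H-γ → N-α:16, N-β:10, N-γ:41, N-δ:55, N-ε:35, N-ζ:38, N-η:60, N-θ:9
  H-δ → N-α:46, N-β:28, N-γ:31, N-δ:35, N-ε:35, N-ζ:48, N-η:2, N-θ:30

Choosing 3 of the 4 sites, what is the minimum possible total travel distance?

66

Open {H-α, H-β, H-δ}.
  N-α→H-β 6, N-β→H-β 20, N-γ→H-β 4, N-δ→H-β 3, N-ε→H-β 18, N-ζ→H-α 1, N-η→H-δ 2, N-θ→H-α 12  ⇒ total 66.
Compare {H-β, H-γ, H-δ}: total 78.
Compare {H-α, H-β, H-γ}: total 79.
No size-3 selection does better; minimum is 66.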